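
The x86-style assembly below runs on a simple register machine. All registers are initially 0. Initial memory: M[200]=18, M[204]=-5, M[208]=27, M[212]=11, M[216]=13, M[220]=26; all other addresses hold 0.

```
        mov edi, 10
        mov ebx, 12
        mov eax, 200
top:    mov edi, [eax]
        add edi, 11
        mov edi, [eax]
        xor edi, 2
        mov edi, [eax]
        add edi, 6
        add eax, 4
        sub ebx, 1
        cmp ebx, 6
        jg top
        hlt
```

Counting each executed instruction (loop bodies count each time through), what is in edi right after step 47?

mov edi, 10 → edi=10
mov ebx, 12 → ebx=12
mov eax, 200 → eax=200
mov edi, [eax] → edi=M[200]=18
add edi, 11 → edi=18+11=29
mov edi, [eax] → edi=M[200]=18
xor edi, 2 → edi=18^2=16
mov edi, [eax] → edi=M[200]=18
add edi, 6 → edi=18+6=24
add eax, 4 → eax=200+4=204
sub ebx, 1 → ebx=12-1=11
cmp ebx, 6  (cmp 11,6)
jg top: taken
mov edi, [eax] → edi=M[204]=-5
add edi, 11 → edi=(-5)+11=6
mov edi, [eax] → edi=M[204]=-5
xor edi, 2 → edi=(-5)^2=-7
mov edi, [eax] → edi=M[204]=-5
add edi, 6 → edi=(-5)+6=1
add eax, 4 → eax=204+4=208
sub ebx, 1 → ebx=11-1=10
cmp ebx, 6  (cmp 10,6)
jg top: taken
mov edi, [eax] → edi=M[208]=27
add edi, 11 → edi=27+11=38
mov edi, [eax] → edi=M[208]=27
xor edi, 2 → edi=27^2=25
mov edi, [eax] → edi=M[208]=27
add edi, 6 → edi=27+6=33
add eax, 4 → eax=208+4=212
sub ebx, 1 → ebx=10-1=9
cmp ebx, 6  (cmp 9,6)
jg top: taken
mov edi, [eax] → edi=M[212]=11
add edi, 11 → edi=11+11=22
mov edi, [eax] → edi=M[212]=11
xor edi, 2 → edi=11^2=9
mov edi, [eax] → edi=M[212]=11
add edi, 6 → edi=11+6=17
add eax, 4 → eax=212+4=216
sub ebx, 1 → ebx=9-1=8
cmp ebx, 6  (cmp 8,6)
jg top: taken
mov edi, [eax] → edi=M[216]=13
add edi, 11 → edi=13+11=24
mov edi, [eax] → edi=M[216]=13
xor edi, 2 → edi=13^2=15
After step 47: edi = 15.

15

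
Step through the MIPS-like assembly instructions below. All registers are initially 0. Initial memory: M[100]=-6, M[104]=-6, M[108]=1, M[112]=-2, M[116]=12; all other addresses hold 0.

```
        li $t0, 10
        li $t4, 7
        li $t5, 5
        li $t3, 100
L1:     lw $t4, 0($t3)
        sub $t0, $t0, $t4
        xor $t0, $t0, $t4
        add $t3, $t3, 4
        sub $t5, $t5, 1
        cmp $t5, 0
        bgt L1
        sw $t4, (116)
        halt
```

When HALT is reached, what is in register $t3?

120

li $t0, 10 → $t0=10
li $t4, 7 → $t4=7
li $t5, 5 → $t5=5
li $t3, 100 → $t3=100
lw $t4, 0($t3) → $t4=M[100]=-6
sub $t0, $t0, $t4 → $t0=10-(-6)=16
xor $t0, $t0, $t4 → $t0=16^(-6)=-22
add $t3, $t3, 4 → $t3=100+4=104
sub $t5, $t5, 1 → $t5=5-1=4
cmp $t5, 0  (cmp 4,0)
bgt L1: taken
lw $t4, 0($t3) → $t4=M[104]=-6
sub $t0, $t0, $t4 → $t0=(-22)-(-6)=-16
xor $t0, $t0, $t4 → $t0=(-16)^(-6)=10
add $t3, $t3, 4 → $t3=104+4=108
sub $t5, $t5, 1 → $t5=4-1=3
cmp $t5, 0  (cmp 3,0)
bgt L1: taken
lw $t4, 0($t3) → $t4=M[108]=1
sub $t0, $t0, $t4 → $t0=10-1=9
xor $t0, $t0, $t4 → $t0=9^1=8
add $t3, $t3, 4 → $t3=108+4=112
sub $t5, $t5, 1 → $t5=3-1=2
cmp $t5, 0  (cmp 2,0)
bgt L1: taken
lw $t4, 0($t3) → $t4=M[112]=-2
sub $t0, $t0, $t4 → $t0=8-(-2)=10
xor $t0, $t0, $t4 → $t0=10^(-2)=-12
add $t3, $t3, 4 → $t3=112+4=116
sub $t5, $t5, 1 → $t5=2-1=1
cmp $t5, 0  (cmp 1,0)
bgt L1: taken
lw $t4, 0($t3) → $t4=M[116]=12
sub $t0, $t0, $t4 → $t0=(-12)-12=-24
xor $t0, $t0, $t4 → $t0=(-24)^12=-28
add $t3, $t3, 4 → $t3=116+4=120
sub $t5, $t5, 1 → $t5=1-1=0
cmp $t5, 0  (cmp 0,0)
bgt L1: not taken
sw $t4, (116) → M[116]=12
halt.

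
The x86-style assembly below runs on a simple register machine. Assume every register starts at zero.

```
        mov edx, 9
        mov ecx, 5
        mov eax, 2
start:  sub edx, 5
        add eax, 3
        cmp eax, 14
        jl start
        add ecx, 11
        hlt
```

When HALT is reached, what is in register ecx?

16

mov edx, 9 → edx=9
mov ecx, 5 → ecx=5
mov eax, 2 → eax=2
sub edx, 5 → edx=9-5=4
add eax, 3 → eax=2+3=5
cmp eax, 14  (cmp 5,14)
jl start: taken
sub edx, 5 → edx=4-5=-1
add eax, 3 → eax=5+3=8
cmp eax, 14  (cmp 8,14)
jl start: taken
sub edx, 5 → edx=(-1)-5=-6
add eax, 3 → eax=8+3=11
cmp eax, 14  (cmp 11,14)
jl start: taken
sub edx, 5 → edx=(-6)-5=-11
add eax, 3 → eax=11+3=14
cmp eax, 14  (cmp 14,14)
jl start: not taken
add ecx, 11 → ecx=5+11=16
halt.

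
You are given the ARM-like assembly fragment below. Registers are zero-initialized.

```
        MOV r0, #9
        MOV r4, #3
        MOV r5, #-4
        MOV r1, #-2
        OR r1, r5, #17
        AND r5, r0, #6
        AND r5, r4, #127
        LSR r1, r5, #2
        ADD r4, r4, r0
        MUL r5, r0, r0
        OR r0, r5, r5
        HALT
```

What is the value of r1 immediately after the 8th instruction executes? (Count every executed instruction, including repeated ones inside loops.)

after MOV r0, #9: r0=9
after MOV r4, #3: r4=3
after MOV r5, #-4: r5=-4
after MOV r1, #-2: r1=-2
after OR r1, r5, #17: r1=(-4)|17=-3
after AND r5, r0, #6: r5=9&6=0
after AND r5, r4, #127: r5=3&127=3
after LSR r1, r5, #2: r1=3>>2=0
After step 8: r1 = 0.

0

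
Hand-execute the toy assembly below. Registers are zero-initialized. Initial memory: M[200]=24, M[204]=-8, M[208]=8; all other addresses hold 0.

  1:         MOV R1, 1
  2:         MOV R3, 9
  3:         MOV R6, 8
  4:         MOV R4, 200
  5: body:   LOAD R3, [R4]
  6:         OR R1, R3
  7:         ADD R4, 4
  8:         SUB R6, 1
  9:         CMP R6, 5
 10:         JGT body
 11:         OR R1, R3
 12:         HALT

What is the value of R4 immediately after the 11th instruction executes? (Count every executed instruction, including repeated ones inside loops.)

204

MOV R1, 1 → R1=1
MOV R3, 9 → R3=9
MOV R6, 8 → R6=8
MOV R4, 200 → R4=200
LOAD R3, [R4] → R3=M[200]=24
OR R1, R3 → R1=1|24=25
ADD R4, 4 → R4=200+4=204
SUB R6, 1 → R6=8-1=7
CMP R6, 5  (cmp 7,5)
JGT body: taken
LOAD R3, [R4] → R3=M[204]=-8
After step 11: R4 = 204.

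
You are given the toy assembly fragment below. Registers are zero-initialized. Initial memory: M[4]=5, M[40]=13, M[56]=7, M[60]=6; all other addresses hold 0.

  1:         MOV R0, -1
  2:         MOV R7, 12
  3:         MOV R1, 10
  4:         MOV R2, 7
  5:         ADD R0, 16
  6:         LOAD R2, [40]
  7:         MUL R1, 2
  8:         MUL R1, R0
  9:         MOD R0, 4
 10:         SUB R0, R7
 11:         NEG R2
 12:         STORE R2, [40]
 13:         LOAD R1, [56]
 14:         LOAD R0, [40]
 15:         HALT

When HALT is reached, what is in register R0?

R0=-1
R7=12
R1=10
R2=7
R0=(-1)+16=15
R2=M[40]=13
R1=10*2=20
R1=20*15=300
R0=15%4=3
R0=3-12=-9
R2=-(13)=-13
STORE R2, [40] → M[40]=-13
R1=M[56]=7
R0=M[40]=-13
halt.

-13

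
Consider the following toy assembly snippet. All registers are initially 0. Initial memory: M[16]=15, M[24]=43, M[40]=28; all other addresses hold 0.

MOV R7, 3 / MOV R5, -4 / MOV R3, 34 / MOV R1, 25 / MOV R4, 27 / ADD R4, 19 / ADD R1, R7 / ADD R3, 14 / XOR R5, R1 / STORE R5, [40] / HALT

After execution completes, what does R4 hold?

MOV R7, 3 → R7=3
MOV R5, -4 → R5=-4
MOV R3, 34 → R3=34
MOV R1, 25 → R1=25
MOV R4, 27 → R4=27
ADD R4, 19 → R4=27+19=46
ADD R1, R7 → R1=25+3=28
ADD R3, 14 → R3=34+14=48
XOR R5, R1 → R5=(-4)^28=-32
STORE R5, [40] → M[40]=-32
halt.

46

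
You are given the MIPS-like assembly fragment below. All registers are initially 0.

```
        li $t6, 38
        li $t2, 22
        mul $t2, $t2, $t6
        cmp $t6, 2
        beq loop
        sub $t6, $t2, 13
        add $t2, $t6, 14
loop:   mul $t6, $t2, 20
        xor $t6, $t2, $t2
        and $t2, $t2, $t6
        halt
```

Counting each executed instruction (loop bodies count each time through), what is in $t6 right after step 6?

823

li $t6, 38 → $t6=38
li $t2, 22 → $t2=22
mul $t2, $t2, $t6 → $t2=22*38=836
cmp $t6, 2  (cmp 38,2)
beq loop: not taken
sub $t6, $t2, 13 → $t6=836-13=823
After step 6: $t6 = 823.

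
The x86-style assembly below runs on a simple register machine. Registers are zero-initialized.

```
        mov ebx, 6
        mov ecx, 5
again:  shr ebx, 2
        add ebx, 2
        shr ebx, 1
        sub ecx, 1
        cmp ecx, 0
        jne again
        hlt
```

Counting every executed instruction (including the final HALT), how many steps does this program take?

after mov ebx, 6: ebx=6
after mov ecx, 5: ecx=5
after shr ebx, 2: ebx=6>>2=1
after add ebx, 2: ebx=1+2=3
after shr ebx, 1: ebx=3>>1=1
after sub ecx, 1: ecx=5-1=4
cmp ecx, 0  (cmp 4,0)
jne again: taken
after shr ebx, 2: ebx=1>>2=0
after add ebx, 2: ebx=0+2=2
after shr ebx, 1: ebx=2>>1=1
after sub ecx, 1: ecx=4-1=3
cmp ecx, 0  (cmp 3,0)
jne again: taken
after shr ebx, 2: ebx=1>>2=0
after add ebx, 2: ebx=0+2=2
after shr ebx, 1: ebx=2>>1=1
after sub ecx, 1: ecx=3-1=2
cmp ecx, 0  (cmp 2,0)
jne again: taken
after shr ebx, 2: ebx=1>>2=0
after add ebx, 2: ebx=0+2=2
after shr ebx, 1: ebx=2>>1=1
after sub ecx, 1: ecx=2-1=1
cmp ecx, 0  (cmp 1,0)
jne again: taken
after shr ebx, 2: ebx=1>>2=0
after add ebx, 2: ebx=0+2=2
after shr ebx, 1: ebx=2>>1=1
after sub ecx, 1: ecx=1-1=0
cmp ecx, 0  (cmp 0,0)
jne again: not taken
halt.
Total executed instructions: 33.

33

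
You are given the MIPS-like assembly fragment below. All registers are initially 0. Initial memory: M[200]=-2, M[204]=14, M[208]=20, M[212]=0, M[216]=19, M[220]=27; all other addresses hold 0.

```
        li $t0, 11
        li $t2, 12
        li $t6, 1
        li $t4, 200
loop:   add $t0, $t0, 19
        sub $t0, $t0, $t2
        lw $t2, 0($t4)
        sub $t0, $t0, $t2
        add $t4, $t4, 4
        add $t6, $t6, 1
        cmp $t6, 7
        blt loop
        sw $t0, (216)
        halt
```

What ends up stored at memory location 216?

after li $t0, 11: $t0=11
after li $t2, 12: $t2=12
after li $t6, 1: $t6=1
after li $t4, 200: $t4=200
after add $t0, $t0, 19: $t0=11+19=30
after sub $t0, $t0, $t2: $t0=30-12=18
after lw $t2, 0($t4): $t2=M[200]=-2
after sub $t0, $t0, $t2: $t0=18-(-2)=20
after add $t4, $t4, 4: $t4=200+4=204
after add $t6, $t6, 1: $t6=1+1=2
cmp $t6, 7  (cmp 2,7)
blt loop: taken
after add $t0, $t0, 19: $t0=20+19=39
after sub $t0, $t0, $t2: $t0=39-(-2)=41
after lw $t2, 0($t4): $t2=M[204]=14
after sub $t0, $t0, $t2: $t0=41-14=27
after add $t4, $t4, 4: $t4=204+4=208
after add $t6, $t6, 1: $t6=2+1=3
cmp $t6, 7  (cmp 3,7)
blt loop: taken
after add $t0, $t0, 19: $t0=27+19=46
after sub $t0, $t0, $t2: $t0=46-14=32
after lw $t2, 0($t4): $t2=M[208]=20
after sub $t0, $t0, $t2: $t0=32-20=12
after add $t4, $t4, 4: $t4=208+4=212
after add $t6, $t6, 1: $t6=3+1=4
cmp $t6, 7  (cmp 4,7)
blt loop: taken
after add $t0, $t0, 19: $t0=12+19=31
after sub $t0, $t0, $t2: $t0=31-20=11
after lw $t2, 0($t4): $t2=M[212]=0
after sub $t0, $t0, $t2: $t0=11-0=11
after add $t4, $t4, 4: $t4=212+4=216
after add $t6, $t6, 1: $t6=4+1=5
cmp $t6, 7  (cmp 5,7)
blt loop: taken
after add $t0, $t0, 19: $t0=11+19=30
after sub $t0, $t0, $t2: $t0=30-0=30
after lw $t2, 0($t4): $t2=M[216]=19
after sub $t0, $t0, $t2: $t0=30-19=11
after add $t4, $t4, 4: $t4=216+4=220
after add $t6, $t6, 1: $t6=5+1=6
cmp $t6, 7  (cmp 6,7)
blt loop: taken
after add $t0, $t0, 19: $t0=11+19=30
after sub $t0, $t0, $t2: $t0=30-19=11
after lw $t2, 0($t4): $t2=M[220]=27
after sub $t0, $t0, $t2: $t0=11-27=-16
after add $t4, $t4, 4: $t4=220+4=224
after add $t6, $t6, 1: $t6=6+1=7
cmp $t6, 7  (cmp 7,7)
blt loop: not taken
sw $t0, (216) → M[216]=-16
halt.

-16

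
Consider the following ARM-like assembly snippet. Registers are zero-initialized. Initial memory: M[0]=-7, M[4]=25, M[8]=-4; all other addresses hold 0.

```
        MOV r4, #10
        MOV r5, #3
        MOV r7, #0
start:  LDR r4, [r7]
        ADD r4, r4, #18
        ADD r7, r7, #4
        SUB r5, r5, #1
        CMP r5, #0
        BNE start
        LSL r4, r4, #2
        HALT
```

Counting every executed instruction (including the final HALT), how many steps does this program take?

23

after MOV r4, #10: r4=10
after MOV r5, #3: r5=3
after MOV r7, #0: r7=0
after LDR r4, [r7]: r4=M[0]=-7
after ADD r4, r4, #18: r4=(-7)+18=11
after ADD r7, r7, #4: r7=0+4=4
after SUB r5, r5, #1: r5=3-1=2
CMP r5, #0  (cmp 2,0)
BNE start: taken
after LDR r4, [r7]: r4=M[4]=25
after ADD r4, r4, #18: r4=25+18=43
after ADD r7, r7, #4: r7=4+4=8
after SUB r5, r5, #1: r5=2-1=1
CMP r5, #0  (cmp 1,0)
BNE start: taken
after LDR r4, [r7]: r4=M[8]=-4
after ADD r4, r4, #18: r4=(-4)+18=14
after ADD r7, r7, #4: r7=8+4=12
after SUB r5, r5, #1: r5=1-1=0
CMP r5, #0  (cmp 0,0)
BNE start: not taken
after LSL r4, r4, #2: r4=14<<2=56
halt.
Total executed instructions: 23.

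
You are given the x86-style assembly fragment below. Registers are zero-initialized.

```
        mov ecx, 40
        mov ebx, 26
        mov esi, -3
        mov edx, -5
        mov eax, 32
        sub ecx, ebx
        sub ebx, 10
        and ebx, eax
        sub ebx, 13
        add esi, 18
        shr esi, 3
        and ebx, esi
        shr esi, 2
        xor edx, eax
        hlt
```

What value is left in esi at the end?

mov ecx, 40 → ecx=40
mov ebx, 26 → ebx=26
mov esi, -3 → esi=-3
mov edx, -5 → edx=-5
mov eax, 32 → eax=32
sub ecx, ebx → ecx=40-26=14
sub ebx, 10 → ebx=26-10=16
and ebx, eax → ebx=16&32=0
sub ebx, 13 → ebx=0-13=-13
add esi, 18 → esi=(-3)+18=15
shr esi, 3 → esi=15>>3=1
and ebx, esi → ebx=(-13)&1=1
shr esi, 2 → esi=1>>2=0
xor edx, eax → edx=(-5)^32=-37
halt.

0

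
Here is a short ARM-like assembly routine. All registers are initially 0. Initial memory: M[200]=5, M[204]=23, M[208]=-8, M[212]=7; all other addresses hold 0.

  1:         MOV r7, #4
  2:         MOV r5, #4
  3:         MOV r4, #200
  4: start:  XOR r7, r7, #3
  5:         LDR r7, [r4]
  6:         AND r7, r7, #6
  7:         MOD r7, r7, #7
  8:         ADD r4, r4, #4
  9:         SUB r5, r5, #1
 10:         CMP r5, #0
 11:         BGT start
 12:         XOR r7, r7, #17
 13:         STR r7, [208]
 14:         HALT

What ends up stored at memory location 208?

MOV r7, #4 → r7=4
MOV r5, #4 → r5=4
MOV r4, #200 → r4=200
XOR r7, r7, #3 → r7=4^3=7
LDR r7, [r4] → r7=M[200]=5
AND r7, r7, #6 → r7=5&6=4
MOD r7, r7, #7 → r7=4%7=4
ADD r4, r4, #4 → r4=200+4=204
SUB r5, r5, #1 → r5=4-1=3
CMP r5, #0  (cmp 3,0)
BGT start: taken
XOR r7, r7, #3 → r7=4^3=7
LDR r7, [r4] → r7=M[204]=23
AND r7, r7, #6 → r7=23&6=6
MOD r7, r7, #7 → r7=6%7=6
ADD r4, r4, #4 → r4=204+4=208
SUB r5, r5, #1 → r5=3-1=2
CMP r5, #0  (cmp 2,0)
BGT start: taken
XOR r7, r7, #3 → r7=6^3=5
LDR r7, [r4] → r7=M[208]=-8
AND r7, r7, #6 → r7=(-8)&6=0
MOD r7, r7, #7 → r7=0%7=0
ADD r4, r4, #4 → r4=208+4=212
SUB r5, r5, #1 → r5=2-1=1
CMP r5, #0  (cmp 1,0)
BGT start: taken
XOR r7, r7, #3 → r7=0^3=3
LDR r7, [r4] → r7=M[212]=7
AND r7, r7, #6 → r7=7&6=6
MOD r7, r7, #7 → r7=6%7=6
ADD r4, r4, #4 → r4=212+4=216
SUB r5, r5, #1 → r5=1-1=0
CMP r5, #0  (cmp 0,0)
BGT start: not taken
XOR r7, r7, #17 → r7=6^17=23
STR r7, [208] → M[208]=23
halt.

23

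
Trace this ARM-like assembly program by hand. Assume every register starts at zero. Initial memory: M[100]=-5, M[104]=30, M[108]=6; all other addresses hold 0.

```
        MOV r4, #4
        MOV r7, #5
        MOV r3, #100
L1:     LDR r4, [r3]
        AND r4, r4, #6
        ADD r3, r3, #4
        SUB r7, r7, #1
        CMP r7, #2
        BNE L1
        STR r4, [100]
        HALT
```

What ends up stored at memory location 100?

r4=4
r7=5
r3=100
r4=M[100]=-5
r4=(-5)&6=2
r3=100+4=104
r7=5-1=4
CMP r7, #2  (cmp 4,2)
BNE L1: taken
r4=M[104]=30
r4=30&6=6
r3=104+4=108
r7=4-1=3
CMP r7, #2  (cmp 3,2)
BNE L1: taken
r4=M[108]=6
r4=6&6=6
r3=108+4=112
r7=3-1=2
CMP r7, #2  (cmp 2,2)
BNE L1: not taken
STR r4, [100] → M[100]=6
halt.

6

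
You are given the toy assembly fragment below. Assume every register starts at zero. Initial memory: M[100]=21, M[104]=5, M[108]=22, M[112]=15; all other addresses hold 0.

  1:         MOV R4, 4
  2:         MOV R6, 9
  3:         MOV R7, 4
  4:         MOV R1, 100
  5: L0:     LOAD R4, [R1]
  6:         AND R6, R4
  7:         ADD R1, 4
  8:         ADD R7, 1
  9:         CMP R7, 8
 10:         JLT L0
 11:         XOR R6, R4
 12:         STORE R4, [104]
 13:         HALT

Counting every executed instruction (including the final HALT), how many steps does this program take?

31

MOV R4, 4 → R4=4
MOV R6, 9 → R6=9
MOV R7, 4 → R7=4
MOV R1, 100 → R1=100
LOAD R4, [R1] → R4=M[100]=21
AND R6, R4 → R6=9&21=1
ADD R1, 4 → R1=100+4=104
ADD R7, 1 → R7=4+1=5
CMP R7, 8  (cmp 5,8)
JLT L0: taken
LOAD R4, [R1] → R4=M[104]=5
AND R6, R4 → R6=1&5=1
ADD R1, 4 → R1=104+4=108
ADD R7, 1 → R7=5+1=6
CMP R7, 8  (cmp 6,8)
JLT L0: taken
LOAD R4, [R1] → R4=M[108]=22
AND R6, R4 → R6=1&22=0
ADD R1, 4 → R1=108+4=112
ADD R7, 1 → R7=6+1=7
CMP R7, 8  (cmp 7,8)
JLT L0: taken
LOAD R4, [R1] → R4=M[112]=15
AND R6, R4 → R6=0&15=0
ADD R1, 4 → R1=112+4=116
ADD R7, 1 → R7=7+1=8
CMP R7, 8  (cmp 8,8)
JLT L0: not taken
XOR R6, R4 → R6=0^15=15
STORE R4, [104] → M[104]=15
halt.
Total executed instructions: 31.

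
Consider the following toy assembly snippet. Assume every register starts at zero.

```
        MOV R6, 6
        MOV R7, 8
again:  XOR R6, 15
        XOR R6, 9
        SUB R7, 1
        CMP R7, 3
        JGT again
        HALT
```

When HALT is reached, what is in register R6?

0

after MOV R6, 6: R6=6
after MOV R7, 8: R7=8
after XOR R6, 15: R6=6^15=9
after XOR R6, 9: R6=9^9=0
after SUB R7, 1: R7=8-1=7
CMP R7, 3  (cmp 7,3)
JGT again: taken
after XOR R6, 15: R6=0^15=15
after XOR R6, 9: R6=15^9=6
after SUB R7, 1: R7=7-1=6
CMP R7, 3  (cmp 6,3)
JGT again: taken
after XOR R6, 15: R6=6^15=9
after XOR R6, 9: R6=9^9=0
after SUB R7, 1: R7=6-1=5
CMP R7, 3  (cmp 5,3)
JGT again: taken
after XOR R6, 15: R6=0^15=15
after XOR R6, 9: R6=15^9=6
after SUB R7, 1: R7=5-1=4
CMP R7, 3  (cmp 4,3)
JGT again: taken
after XOR R6, 15: R6=6^15=9
after XOR R6, 9: R6=9^9=0
after SUB R7, 1: R7=4-1=3
CMP R7, 3  (cmp 3,3)
JGT again: not taken
halt.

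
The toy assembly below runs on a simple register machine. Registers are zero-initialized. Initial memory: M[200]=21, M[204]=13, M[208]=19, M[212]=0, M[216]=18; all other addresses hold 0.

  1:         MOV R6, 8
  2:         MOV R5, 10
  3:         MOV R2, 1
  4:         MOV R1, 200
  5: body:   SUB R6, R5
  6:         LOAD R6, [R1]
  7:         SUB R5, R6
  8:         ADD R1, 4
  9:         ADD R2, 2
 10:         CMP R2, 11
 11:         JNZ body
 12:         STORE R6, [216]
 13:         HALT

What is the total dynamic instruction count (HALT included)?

MOV R6, 8 → R6=8
MOV R5, 10 → R5=10
MOV R2, 1 → R2=1
MOV R1, 200 → R1=200
SUB R6, R5 → R6=8-10=-2
LOAD R6, [R1] → R6=M[200]=21
SUB R5, R6 → R5=10-21=-11
ADD R1, 4 → R1=200+4=204
ADD R2, 2 → R2=1+2=3
CMP R2, 11  (cmp 3,11)
JNZ body: taken
SUB R6, R5 → R6=21-(-11)=32
LOAD R6, [R1] → R6=M[204]=13
SUB R5, R6 → R5=(-11)-13=-24
ADD R1, 4 → R1=204+4=208
ADD R2, 2 → R2=3+2=5
CMP R2, 11  (cmp 5,11)
JNZ body: taken
SUB R6, R5 → R6=13-(-24)=37
LOAD R6, [R1] → R6=M[208]=19
SUB R5, R6 → R5=(-24)-19=-43
ADD R1, 4 → R1=208+4=212
ADD R2, 2 → R2=5+2=7
CMP R2, 11  (cmp 7,11)
JNZ body: taken
SUB R6, R5 → R6=19-(-43)=62
LOAD R6, [R1] → R6=M[212]=0
SUB R5, R6 → R5=(-43)-0=-43
ADD R1, 4 → R1=212+4=216
ADD R2, 2 → R2=7+2=9
CMP R2, 11  (cmp 9,11)
JNZ body: taken
SUB R6, R5 → R6=0-(-43)=43
LOAD R6, [R1] → R6=M[216]=18
SUB R5, R6 → R5=(-43)-18=-61
ADD R1, 4 → R1=216+4=220
ADD R2, 2 → R2=9+2=11
CMP R2, 11  (cmp 11,11)
JNZ body: not taken
STORE R6, [216] → M[216]=18
halt.
Total executed instructions: 41.

41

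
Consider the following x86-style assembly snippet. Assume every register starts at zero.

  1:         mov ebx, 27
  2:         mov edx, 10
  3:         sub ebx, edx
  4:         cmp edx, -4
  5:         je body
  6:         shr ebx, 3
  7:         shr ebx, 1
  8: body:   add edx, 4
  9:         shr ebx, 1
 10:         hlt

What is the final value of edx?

14

mov ebx, 27 → ebx=27
mov edx, 10 → edx=10
sub ebx, edx → ebx=27-10=17
cmp edx, -4  (cmp 10,-4)
je body: not taken
shr ebx, 3 → ebx=17>>3=2
shr ebx, 1 → ebx=2>>1=1
add edx, 4 → edx=10+4=14
shr ebx, 1 → ebx=1>>1=0
halt.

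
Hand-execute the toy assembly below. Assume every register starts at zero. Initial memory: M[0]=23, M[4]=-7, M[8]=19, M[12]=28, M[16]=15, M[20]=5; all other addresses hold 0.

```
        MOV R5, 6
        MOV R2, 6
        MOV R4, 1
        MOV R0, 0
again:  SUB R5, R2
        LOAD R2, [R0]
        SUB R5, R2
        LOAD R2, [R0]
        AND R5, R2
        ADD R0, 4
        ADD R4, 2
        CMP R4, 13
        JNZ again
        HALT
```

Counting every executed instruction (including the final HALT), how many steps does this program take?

59

after MOV R5, 6: R5=6
after MOV R2, 6: R2=6
after MOV R4, 1: R4=1
after MOV R0, 0: R0=0
after SUB R5, R2: R5=6-6=0
after LOAD R2, [R0]: R2=M[0]=23
after SUB R5, R2: R5=0-23=-23
after LOAD R2, [R0]: R2=M[0]=23
after AND R5, R2: R5=(-23)&23=1
after ADD R0, 4: R0=0+4=4
after ADD R4, 2: R4=1+2=3
CMP R4, 13  (cmp 3,13)
JNZ again: taken
after SUB R5, R2: R5=1-23=-22
after LOAD R2, [R0]: R2=M[4]=-7
after SUB R5, R2: R5=(-22)-(-7)=-15
after LOAD R2, [R0]: R2=M[4]=-7
after AND R5, R2: R5=(-15)&(-7)=-15
after ADD R0, 4: R0=4+4=8
after ADD R4, 2: R4=3+2=5
CMP R4, 13  (cmp 5,13)
JNZ again: taken
after SUB R5, R2: R5=(-15)-(-7)=-8
after LOAD R2, [R0]: R2=M[8]=19
after SUB R5, R2: R5=(-8)-19=-27
after LOAD R2, [R0]: R2=M[8]=19
after AND R5, R2: R5=(-27)&19=1
after ADD R0, 4: R0=8+4=12
after ADD R4, 2: R4=5+2=7
CMP R4, 13  (cmp 7,13)
JNZ again: taken
after SUB R5, R2: R5=1-19=-18
after LOAD R2, [R0]: R2=M[12]=28
after SUB R5, R2: R5=(-18)-28=-46
after LOAD R2, [R0]: R2=M[12]=28
after AND R5, R2: R5=(-46)&28=16
after ADD R0, 4: R0=12+4=16
after ADD R4, 2: R4=7+2=9
CMP R4, 13  (cmp 9,13)
JNZ again: taken
after SUB R5, R2: R5=16-28=-12
after LOAD R2, [R0]: R2=M[16]=15
after SUB R5, R2: R5=(-12)-15=-27
after LOAD R2, [R0]: R2=M[16]=15
after AND R5, R2: R5=(-27)&15=5
after ADD R0, 4: R0=16+4=20
after ADD R4, 2: R4=9+2=11
CMP R4, 13  (cmp 11,13)
JNZ again: taken
after SUB R5, R2: R5=5-15=-10
after LOAD R2, [R0]: R2=M[20]=5
after SUB R5, R2: R5=(-10)-5=-15
after LOAD R2, [R0]: R2=M[20]=5
after AND R5, R2: R5=(-15)&5=1
after ADD R0, 4: R0=20+4=24
after ADD R4, 2: R4=11+2=13
CMP R4, 13  (cmp 13,13)
JNZ again: not taken
halt.
Total executed instructions: 59.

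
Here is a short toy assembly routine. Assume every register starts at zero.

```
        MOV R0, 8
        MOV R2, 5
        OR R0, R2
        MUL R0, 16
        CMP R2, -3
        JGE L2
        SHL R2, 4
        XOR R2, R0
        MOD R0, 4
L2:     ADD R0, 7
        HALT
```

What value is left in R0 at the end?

215

MOV R0, 8 → R0=8
MOV R2, 5 → R2=5
OR R0, R2 → R0=8|5=13
MUL R0, 16 → R0=13*16=208
CMP R2, -3  (cmp 5,-3)
JGE L2: taken
ADD R0, 7 → R0=208+7=215
halt.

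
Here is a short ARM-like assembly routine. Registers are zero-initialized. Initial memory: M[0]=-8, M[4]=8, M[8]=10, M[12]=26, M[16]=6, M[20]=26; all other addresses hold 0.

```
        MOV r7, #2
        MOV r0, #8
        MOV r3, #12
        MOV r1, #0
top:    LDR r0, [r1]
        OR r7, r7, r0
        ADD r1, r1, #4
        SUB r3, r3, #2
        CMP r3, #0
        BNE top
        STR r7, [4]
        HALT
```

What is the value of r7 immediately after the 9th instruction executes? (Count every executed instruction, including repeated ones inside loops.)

MOV r7, #2 → r7=2
MOV r0, #8 → r0=8
MOV r3, #12 → r3=12
MOV r1, #0 → r1=0
LDR r0, [r1] → r0=M[0]=-8
OR r7, r7, r0 → r7=2|(-8)=-6
ADD r1, r1, #4 → r1=0+4=4
SUB r3, r3, #2 → r3=12-2=10
CMP r3, #0  (cmp 10,0)
After step 9: r7 = -6.

-6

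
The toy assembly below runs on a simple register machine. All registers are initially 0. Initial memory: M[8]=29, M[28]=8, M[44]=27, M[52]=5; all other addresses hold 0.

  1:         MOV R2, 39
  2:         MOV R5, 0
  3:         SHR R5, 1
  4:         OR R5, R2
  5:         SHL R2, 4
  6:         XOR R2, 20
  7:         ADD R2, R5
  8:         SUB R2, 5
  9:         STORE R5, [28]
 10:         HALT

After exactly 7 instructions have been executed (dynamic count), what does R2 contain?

MOV R2, 39 → R2=39
MOV R5, 0 → R5=0
SHR R5, 1 → R5=0>>1=0
OR R5, R2 → R5=0|39=39
SHL R2, 4 → R2=39<<4=624
XOR R2, 20 → R2=624^20=612
ADD R2, R5 → R2=612+39=651
After step 7: R2 = 651.

651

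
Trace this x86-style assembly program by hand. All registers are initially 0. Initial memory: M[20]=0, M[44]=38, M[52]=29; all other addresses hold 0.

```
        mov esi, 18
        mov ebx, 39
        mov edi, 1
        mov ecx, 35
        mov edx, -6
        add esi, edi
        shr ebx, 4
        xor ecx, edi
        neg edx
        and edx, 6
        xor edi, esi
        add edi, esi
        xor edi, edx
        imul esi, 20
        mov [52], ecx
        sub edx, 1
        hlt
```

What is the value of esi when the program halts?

380

mov esi, 18 → esi=18
mov ebx, 39 → ebx=39
mov edi, 1 → edi=1
mov ecx, 35 → ecx=35
mov edx, -6 → edx=-6
add esi, edi → esi=18+1=19
shr ebx, 4 → ebx=39>>4=2
xor ecx, edi → ecx=35^1=34
neg edx → edx=-(-6)=6
and edx, 6 → edx=6&6=6
xor edi, esi → edi=1^19=18
add edi, esi → edi=18+19=37
xor edi, edx → edi=37^6=35
imul esi, 20 → esi=19*20=380
mov [52], ecx → M[52]=34
sub edx, 1 → edx=6-1=5
halt.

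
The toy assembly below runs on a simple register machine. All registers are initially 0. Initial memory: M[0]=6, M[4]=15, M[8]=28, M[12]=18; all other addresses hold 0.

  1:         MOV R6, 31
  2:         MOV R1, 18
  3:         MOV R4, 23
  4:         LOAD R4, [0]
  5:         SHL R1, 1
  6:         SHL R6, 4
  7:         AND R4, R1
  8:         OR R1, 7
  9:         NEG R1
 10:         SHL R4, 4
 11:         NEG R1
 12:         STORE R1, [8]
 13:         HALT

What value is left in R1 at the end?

39

MOV R6, 31 → R6=31
MOV R1, 18 → R1=18
MOV R4, 23 → R4=23
LOAD R4, [0] → R4=M[0]=6
SHL R1, 1 → R1=18<<1=36
SHL R6, 4 → R6=31<<4=496
AND R4, R1 → R4=6&36=4
OR R1, 7 → R1=36|7=39
NEG R1 → R1=-(39)=-39
SHL R4, 4 → R4=4<<4=64
NEG R1 → R1=-(-39)=39
STORE R1, [8] → M[8]=39
halt.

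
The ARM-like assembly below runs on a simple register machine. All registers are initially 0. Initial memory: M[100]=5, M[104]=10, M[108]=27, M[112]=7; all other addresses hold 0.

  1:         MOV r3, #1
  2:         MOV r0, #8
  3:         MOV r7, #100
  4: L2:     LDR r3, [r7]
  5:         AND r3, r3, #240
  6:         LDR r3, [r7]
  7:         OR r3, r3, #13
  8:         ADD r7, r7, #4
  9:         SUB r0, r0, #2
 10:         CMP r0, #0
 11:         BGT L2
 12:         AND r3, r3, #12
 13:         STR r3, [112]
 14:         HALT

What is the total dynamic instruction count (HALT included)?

38

MOV r3, #1 → r3=1
MOV r0, #8 → r0=8
MOV r7, #100 → r7=100
LDR r3, [r7] → r3=M[100]=5
AND r3, r3, #240 → r3=5&240=0
LDR r3, [r7] → r3=M[100]=5
OR r3, r3, #13 → r3=5|13=13
ADD r7, r7, #4 → r7=100+4=104
SUB r0, r0, #2 → r0=8-2=6
CMP r0, #0  (cmp 6,0)
BGT L2: taken
LDR r3, [r7] → r3=M[104]=10
AND r3, r3, #240 → r3=10&240=0
LDR r3, [r7] → r3=M[104]=10
OR r3, r3, #13 → r3=10|13=15
ADD r7, r7, #4 → r7=104+4=108
SUB r0, r0, #2 → r0=6-2=4
CMP r0, #0  (cmp 4,0)
BGT L2: taken
LDR r3, [r7] → r3=M[108]=27
AND r3, r3, #240 → r3=27&240=16
LDR r3, [r7] → r3=M[108]=27
OR r3, r3, #13 → r3=27|13=31
ADD r7, r7, #4 → r7=108+4=112
SUB r0, r0, #2 → r0=4-2=2
CMP r0, #0  (cmp 2,0)
BGT L2: taken
LDR r3, [r7] → r3=M[112]=7
AND r3, r3, #240 → r3=7&240=0
LDR r3, [r7] → r3=M[112]=7
OR r3, r3, #13 → r3=7|13=15
ADD r7, r7, #4 → r7=112+4=116
SUB r0, r0, #2 → r0=2-2=0
CMP r0, #0  (cmp 0,0)
BGT L2: not taken
AND r3, r3, #12 → r3=15&12=12
STR r3, [112] → M[112]=12
halt.
Total executed instructions: 38.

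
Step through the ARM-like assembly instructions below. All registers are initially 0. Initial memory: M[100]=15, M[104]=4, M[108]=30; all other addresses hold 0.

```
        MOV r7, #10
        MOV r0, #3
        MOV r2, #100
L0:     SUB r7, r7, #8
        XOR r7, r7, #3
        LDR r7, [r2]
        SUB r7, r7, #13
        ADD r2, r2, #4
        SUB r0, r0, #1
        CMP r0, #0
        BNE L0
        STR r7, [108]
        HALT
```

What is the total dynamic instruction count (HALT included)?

r7=10
r0=3
r2=100
r7=10-8=2
r7=2^3=1
r7=M[100]=15
r7=15-13=2
r2=100+4=104
r0=3-1=2
CMP r0, #0  (cmp 2,0)
BNE L0: taken
r7=2-8=-6
r7=(-6)^3=-7
r7=M[104]=4
r7=4-13=-9
r2=104+4=108
r0=2-1=1
CMP r0, #0  (cmp 1,0)
BNE L0: taken
r7=(-9)-8=-17
r7=(-17)^3=-20
r7=M[108]=30
r7=30-13=17
r2=108+4=112
r0=1-1=0
CMP r0, #0  (cmp 0,0)
BNE L0: not taken
STR r7, [108] → M[108]=17
halt.
Total executed instructions: 29.

29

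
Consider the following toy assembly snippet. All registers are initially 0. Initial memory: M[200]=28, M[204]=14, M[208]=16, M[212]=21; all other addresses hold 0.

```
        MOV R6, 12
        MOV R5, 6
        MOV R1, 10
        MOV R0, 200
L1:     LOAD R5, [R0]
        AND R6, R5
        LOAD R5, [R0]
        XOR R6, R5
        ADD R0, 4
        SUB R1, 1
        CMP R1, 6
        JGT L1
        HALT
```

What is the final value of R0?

R6=12
R5=6
R1=10
R0=200
R5=M[200]=28
R6=12&28=12
R5=M[200]=28
R6=12^28=16
R0=200+4=204
R1=10-1=9
CMP R1, 6  (cmp 9,6)
JGT L1: taken
R5=M[204]=14
R6=16&14=0
R5=M[204]=14
R6=0^14=14
R0=204+4=208
R1=9-1=8
CMP R1, 6  (cmp 8,6)
JGT L1: taken
R5=M[208]=16
R6=14&16=0
R5=M[208]=16
R6=0^16=16
R0=208+4=212
R1=8-1=7
CMP R1, 6  (cmp 7,6)
JGT L1: taken
R5=M[212]=21
R6=16&21=16
R5=M[212]=21
R6=16^21=5
R0=212+4=216
R1=7-1=6
CMP R1, 6  (cmp 6,6)
JGT L1: not taken
halt.

216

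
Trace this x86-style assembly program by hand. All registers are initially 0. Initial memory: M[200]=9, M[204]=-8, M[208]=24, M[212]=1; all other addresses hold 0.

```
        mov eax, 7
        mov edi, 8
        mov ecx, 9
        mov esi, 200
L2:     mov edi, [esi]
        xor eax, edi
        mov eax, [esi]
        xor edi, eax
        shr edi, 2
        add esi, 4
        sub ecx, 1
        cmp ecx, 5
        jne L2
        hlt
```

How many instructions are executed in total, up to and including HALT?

41

eax=7
edi=8
ecx=9
esi=200
edi=M[200]=9
eax=7^9=14
eax=M[200]=9
edi=9^9=0
edi=0>>2=0
esi=200+4=204
ecx=9-1=8
cmp ecx, 5  (cmp 8,5)
jne L2: taken
edi=M[204]=-8
eax=9^(-8)=-15
eax=M[204]=-8
edi=(-8)^(-8)=0
edi=0>>2=0
esi=204+4=208
ecx=8-1=7
cmp ecx, 5  (cmp 7,5)
jne L2: taken
edi=M[208]=24
eax=(-8)^24=-32
eax=M[208]=24
edi=24^24=0
edi=0>>2=0
esi=208+4=212
ecx=7-1=6
cmp ecx, 5  (cmp 6,5)
jne L2: taken
edi=M[212]=1
eax=24^1=25
eax=M[212]=1
edi=1^1=0
edi=0>>2=0
esi=212+4=216
ecx=6-1=5
cmp ecx, 5  (cmp 5,5)
jne L2: not taken
halt.
Total executed instructions: 41.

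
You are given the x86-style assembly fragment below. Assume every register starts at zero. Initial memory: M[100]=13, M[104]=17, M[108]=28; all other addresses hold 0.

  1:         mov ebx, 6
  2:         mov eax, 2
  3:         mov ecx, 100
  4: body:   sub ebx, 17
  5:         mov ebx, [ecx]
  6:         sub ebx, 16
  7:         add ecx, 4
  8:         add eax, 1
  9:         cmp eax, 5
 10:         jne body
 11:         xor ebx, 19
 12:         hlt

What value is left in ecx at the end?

112

mov ebx, 6 → ebx=6
mov eax, 2 → eax=2
mov ecx, 100 → ecx=100
sub ebx, 17 → ebx=6-17=-11
mov ebx, [ecx] → ebx=M[100]=13
sub ebx, 16 → ebx=13-16=-3
add ecx, 4 → ecx=100+4=104
add eax, 1 → eax=2+1=3
cmp eax, 5  (cmp 3,5)
jne body: taken
sub ebx, 17 → ebx=(-3)-17=-20
mov ebx, [ecx] → ebx=M[104]=17
sub ebx, 16 → ebx=17-16=1
add ecx, 4 → ecx=104+4=108
add eax, 1 → eax=3+1=4
cmp eax, 5  (cmp 4,5)
jne body: taken
sub ebx, 17 → ebx=1-17=-16
mov ebx, [ecx] → ebx=M[108]=28
sub ebx, 16 → ebx=28-16=12
add ecx, 4 → ecx=108+4=112
add eax, 1 → eax=4+1=5
cmp eax, 5  (cmp 5,5)
jne body: not taken
xor ebx, 19 → ebx=12^19=31
halt.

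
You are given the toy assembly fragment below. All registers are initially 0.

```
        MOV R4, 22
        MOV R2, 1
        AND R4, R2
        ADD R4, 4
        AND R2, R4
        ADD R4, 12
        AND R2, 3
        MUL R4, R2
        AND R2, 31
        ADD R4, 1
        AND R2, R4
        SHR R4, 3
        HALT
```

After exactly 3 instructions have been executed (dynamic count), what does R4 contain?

MOV R4, 22 → R4=22
MOV R2, 1 → R2=1
AND R4, R2 → R4=22&1=0
After step 3: R4 = 0.

0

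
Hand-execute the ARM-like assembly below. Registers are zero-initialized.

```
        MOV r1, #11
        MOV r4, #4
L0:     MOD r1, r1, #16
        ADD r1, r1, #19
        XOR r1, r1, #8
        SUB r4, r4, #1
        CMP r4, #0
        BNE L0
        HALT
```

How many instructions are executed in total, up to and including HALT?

after MOV r1, #11: r1=11
after MOV r4, #4: r4=4
after MOD r1, r1, #16: r1=11%16=11
after ADD r1, r1, #19: r1=11+19=30
after XOR r1, r1, #8: r1=30^8=22
after SUB r4, r4, #1: r4=4-1=3
CMP r4, #0  (cmp 3,0)
BNE L0: taken
after MOD r1, r1, #16: r1=22%16=6
after ADD r1, r1, #19: r1=6+19=25
after XOR r1, r1, #8: r1=25^8=17
after SUB r4, r4, #1: r4=3-1=2
CMP r4, #0  (cmp 2,0)
BNE L0: taken
after MOD r1, r1, #16: r1=17%16=1
after ADD r1, r1, #19: r1=1+19=20
after XOR r1, r1, #8: r1=20^8=28
after SUB r4, r4, #1: r4=2-1=1
CMP r4, #0  (cmp 1,0)
BNE L0: taken
after MOD r1, r1, #16: r1=28%16=12
after ADD r1, r1, #19: r1=12+19=31
after XOR r1, r1, #8: r1=31^8=23
after SUB r4, r4, #1: r4=1-1=0
CMP r4, #0  (cmp 0,0)
BNE L0: not taken
halt.
Total executed instructions: 27.

27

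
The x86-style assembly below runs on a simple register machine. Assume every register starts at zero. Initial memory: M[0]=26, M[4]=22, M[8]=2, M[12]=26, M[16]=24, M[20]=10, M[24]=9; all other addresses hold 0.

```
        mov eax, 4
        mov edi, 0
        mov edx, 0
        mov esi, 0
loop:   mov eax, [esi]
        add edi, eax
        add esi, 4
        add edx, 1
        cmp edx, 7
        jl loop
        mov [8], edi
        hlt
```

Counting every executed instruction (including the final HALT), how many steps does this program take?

48

eax=4
edi=0
edx=0
esi=0
eax=M[0]=26
edi=0+26=26
esi=0+4=4
edx=0+1=1
cmp edx, 7  (cmp 1,7)
jl loop: taken
eax=M[4]=22
edi=26+22=48
esi=4+4=8
edx=1+1=2
cmp edx, 7  (cmp 2,7)
jl loop: taken
eax=M[8]=2
edi=48+2=50
esi=8+4=12
edx=2+1=3
cmp edx, 7  (cmp 3,7)
jl loop: taken
eax=M[12]=26
edi=50+26=76
esi=12+4=16
edx=3+1=4
cmp edx, 7  (cmp 4,7)
jl loop: taken
eax=M[16]=24
edi=76+24=100
esi=16+4=20
edx=4+1=5
cmp edx, 7  (cmp 5,7)
jl loop: taken
eax=M[20]=10
edi=100+10=110
esi=20+4=24
edx=5+1=6
cmp edx, 7  (cmp 6,7)
jl loop: taken
eax=M[24]=9
edi=110+9=119
esi=24+4=28
edx=6+1=7
cmp edx, 7  (cmp 7,7)
jl loop: not taken
mov [8], edi → M[8]=119
halt.
Total executed instructions: 48.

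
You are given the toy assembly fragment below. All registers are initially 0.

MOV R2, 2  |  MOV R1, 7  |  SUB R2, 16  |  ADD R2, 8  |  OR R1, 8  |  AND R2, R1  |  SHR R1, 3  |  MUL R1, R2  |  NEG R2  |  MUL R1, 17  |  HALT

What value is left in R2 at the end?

-10

R2=2
R1=7
R2=2-16=-14
R2=(-14)+8=-6
R1=7|8=15
R2=(-6)&15=10
R1=15>>3=1
R1=1*10=10
R2=-(10)=-10
R1=10*17=170
halt.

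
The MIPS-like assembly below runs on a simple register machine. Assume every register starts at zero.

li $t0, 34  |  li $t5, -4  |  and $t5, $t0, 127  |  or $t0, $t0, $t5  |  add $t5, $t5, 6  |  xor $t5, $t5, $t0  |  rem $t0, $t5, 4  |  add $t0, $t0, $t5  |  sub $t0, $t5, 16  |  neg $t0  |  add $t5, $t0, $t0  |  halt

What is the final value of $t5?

12

$t0=34
$t5=-4
$t5=34&127=34
$t0=34|34=34
$t5=34+6=40
$t5=40^34=10
$t0=10%4=2
$t0=2+10=12
$t0=10-16=-6
$t0=-(-6)=6
$t5=6+6=12
halt.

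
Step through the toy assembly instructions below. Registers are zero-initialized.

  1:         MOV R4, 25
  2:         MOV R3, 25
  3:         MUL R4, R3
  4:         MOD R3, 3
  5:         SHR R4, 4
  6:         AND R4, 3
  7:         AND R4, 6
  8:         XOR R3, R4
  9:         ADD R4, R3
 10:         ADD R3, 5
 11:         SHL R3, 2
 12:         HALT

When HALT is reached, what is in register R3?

R4=25
R3=25
R4=25*25=625
R3=25%3=1
R4=625>>4=39
R4=39&3=3
R4=3&6=2
R3=1^2=3
R4=2+3=5
R3=3+5=8
R3=8<<2=32
halt.

32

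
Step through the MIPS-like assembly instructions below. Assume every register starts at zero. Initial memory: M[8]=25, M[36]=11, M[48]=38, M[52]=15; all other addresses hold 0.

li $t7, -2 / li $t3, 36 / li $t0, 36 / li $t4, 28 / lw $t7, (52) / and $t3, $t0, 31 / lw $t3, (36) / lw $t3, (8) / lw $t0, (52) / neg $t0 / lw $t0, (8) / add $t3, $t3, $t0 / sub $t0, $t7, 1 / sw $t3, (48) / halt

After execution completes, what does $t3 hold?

li $t7, -2 → $t7=-2
li $t3, 36 → $t3=36
li $t0, 36 → $t0=36
li $t4, 28 → $t4=28
lw $t7, (52) → $t7=M[52]=15
and $t3, $t0, 31 → $t3=36&31=4
lw $t3, (36) → $t3=M[36]=11
lw $t3, (8) → $t3=M[8]=25
lw $t0, (52) → $t0=M[52]=15
neg $t0 → $t0=-(15)=-15
lw $t0, (8) → $t0=M[8]=25
add $t3, $t3, $t0 → $t3=25+25=50
sub $t0, $t7, 1 → $t0=15-1=14
sw $t3, (48) → M[48]=50
halt.

50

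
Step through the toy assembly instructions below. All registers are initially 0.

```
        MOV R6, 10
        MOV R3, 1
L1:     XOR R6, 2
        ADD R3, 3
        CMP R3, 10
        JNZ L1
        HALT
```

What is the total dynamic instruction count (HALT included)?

R6=10
R3=1
R6=10^2=8
R3=1+3=4
CMP R3, 10  (cmp 4,10)
JNZ L1: taken
R6=8^2=10
R3=4+3=7
CMP R3, 10  (cmp 7,10)
JNZ L1: taken
R6=10^2=8
R3=7+3=10
CMP R3, 10  (cmp 10,10)
JNZ L1: not taken
halt.
Total executed instructions: 15.

15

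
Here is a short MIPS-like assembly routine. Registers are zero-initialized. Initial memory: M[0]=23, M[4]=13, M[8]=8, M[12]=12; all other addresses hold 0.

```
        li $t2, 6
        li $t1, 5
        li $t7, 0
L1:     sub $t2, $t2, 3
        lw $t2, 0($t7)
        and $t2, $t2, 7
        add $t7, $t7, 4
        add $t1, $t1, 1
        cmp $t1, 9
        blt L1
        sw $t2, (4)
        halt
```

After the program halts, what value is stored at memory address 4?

$t2=6
$t1=5
$t7=0
$t2=6-3=3
$t2=M[0]=23
$t2=23&7=7
$t7=0+4=4
$t1=5+1=6
cmp $t1, 9  (cmp 6,9)
blt L1: taken
$t2=7-3=4
$t2=M[4]=13
$t2=13&7=5
$t7=4+4=8
$t1=6+1=7
cmp $t1, 9  (cmp 7,9)
blt L1: taken
$t2=5-3=2
$t2=M[8]=8
$t2=8&7=0
$t7=8+4=12
$t1=7+1=8
cmp $t1, 9  (cmp 8,9)
blt L1: taken
$t2=0-3=-3
$t2=M[12]=12
$t2=12&7=4
$t7=12+4=16
$t1=8+1=9
cmp $t1, 9  (cmp 9,9)
blt L1: not taken
sw $t2, (4) → M[4]=4
halt.

4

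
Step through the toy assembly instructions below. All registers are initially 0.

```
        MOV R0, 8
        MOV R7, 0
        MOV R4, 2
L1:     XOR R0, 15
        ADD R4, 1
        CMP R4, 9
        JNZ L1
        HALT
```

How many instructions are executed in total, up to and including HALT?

32

R0=8
R7=0
R4=2
R0=8^15=7
R4=2+1=3
CMP R4, 9  (cmp 3,9)
JNZ L1: taken
R0=7^15=8
R4=3+1=4
CMP R4, 9  (cmp 4,9)
JNZ L1: taken
R0=8^15=7
R4=4+1=5
CMP R4, 9  (cmp 5,9)
JNZ L1: taken
R0=7^15=8
R4=5+1=6
CMP R4, 9  (cmp 6,9)
JNZ L1: taken
R0=8^15=7
R4=6+1=7
CMP R4, 9  (cmp 7,9)
JNZ L1: taken
R0=7^15=8
R4=7+1=8
CMP R4, 9  (cmp 8,9)
JNZ L1: taken
R0=8^15=7
R4=8+1=9
CMP R4, 9  (cmp 9,9)
JNZ L1: not taken
halt.
Total executed instructions: 32.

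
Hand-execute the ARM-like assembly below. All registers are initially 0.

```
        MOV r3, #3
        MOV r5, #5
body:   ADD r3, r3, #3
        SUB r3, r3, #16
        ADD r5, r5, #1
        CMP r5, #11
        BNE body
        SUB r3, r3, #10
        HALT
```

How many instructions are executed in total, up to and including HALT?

34

MOV r3, #3 → r3=3
MOV r5, #5 → r5=5
ADD r3, r3, #3 → r3=3+3=6
SUB r3, r3, #16 → r3=6-16=-10
ADD r5, r5, #1 → r5=5+1=6
CMP r5, #11  (cmp 6,11)
BNE body: taken
ADD r3, r3, #3 → r3=(-10)+3=-7
SUB r3, r3, #16 → r3=(-7)-16=-23
ADD r5, r5, #1 → r5=6+1=7
CMP r5, #11  (cmp 7,11)
BNE body: taken
ADD r3, r3, #3 → r3=(-23)+3=-20
SUB r3, r3, #16 → r3=(-20)-16=-36
ADD r5, r5, #1 → r5=7+1=8
CMP r5, #11  (cmp 8,11)
BNE body: taken
ADD r3, r3, #3 → r3=(-36)+3=-33
SUB r3, r3, #16 → r3=(-33)-16=-49
ADD r5, r5, #1 → r5=8+1=9
CMP r5, #11  (cmp 9,11)
BNE body: taken
ADD r3, r3, #3 → r3=(-49)+3=-46
SUB r3, r3, #16 → r3=(-46)-16=-62
ADD r5, r5, #1 → r5=9+1=10
CMP r5, #11  (cmp 10,11)
BNE body: taken
ADD r3, r3, #3 → r3=(-62)+3=-59
SUB r3, r3, #16 → r3=(-59)-16=-75
ADD r5, r5, #1 → r5=10+1=11
CMP r5, #11  (cmp 11,11)
BNE body: not taken
SUB r3, r3, #10 → r3=(-75)-10=-85
halt.
Total executed instructions: 34.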